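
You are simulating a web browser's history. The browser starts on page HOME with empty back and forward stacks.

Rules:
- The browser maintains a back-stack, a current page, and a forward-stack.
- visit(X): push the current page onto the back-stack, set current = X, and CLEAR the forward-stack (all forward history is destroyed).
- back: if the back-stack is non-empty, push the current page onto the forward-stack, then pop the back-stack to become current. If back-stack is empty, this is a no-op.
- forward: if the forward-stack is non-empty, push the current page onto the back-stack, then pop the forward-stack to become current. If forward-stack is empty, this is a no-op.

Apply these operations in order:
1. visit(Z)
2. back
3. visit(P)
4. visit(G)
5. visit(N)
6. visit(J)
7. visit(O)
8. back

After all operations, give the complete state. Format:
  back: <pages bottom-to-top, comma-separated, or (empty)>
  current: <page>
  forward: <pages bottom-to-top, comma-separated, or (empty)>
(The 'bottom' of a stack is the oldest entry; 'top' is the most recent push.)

Answer: back: HOME,P,G,N
current: J
forward: O

Derivation:
After 1 (visit(Z)): cur=Z back=1 fwd=0
After 2 (back): cur=HOME back=0 fwd=1
After 3 (visit(P)): cur=P back=1 fwd=0
After 4 (visit(G)): cur=G back=2 fwd=0
After 5 (visit(N)): cur=N back=3 fwd=0
After 6 (visit(J)): cur=J back=4 fwd=0
After 7 (visit(O)): cur=O back=5 fwd=0
After 8 (back): cur=J back=4 fwd=1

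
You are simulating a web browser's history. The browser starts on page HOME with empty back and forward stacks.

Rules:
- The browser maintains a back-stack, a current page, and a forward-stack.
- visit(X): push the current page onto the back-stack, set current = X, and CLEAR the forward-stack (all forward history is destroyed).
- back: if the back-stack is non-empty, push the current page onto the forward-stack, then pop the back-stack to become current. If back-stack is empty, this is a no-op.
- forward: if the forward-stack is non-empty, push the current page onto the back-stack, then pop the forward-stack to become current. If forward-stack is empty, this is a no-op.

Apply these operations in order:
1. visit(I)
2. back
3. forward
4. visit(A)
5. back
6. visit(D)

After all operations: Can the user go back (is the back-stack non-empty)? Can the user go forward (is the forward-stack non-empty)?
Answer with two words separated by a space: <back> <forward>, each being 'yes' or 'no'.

After 1 (visit(I)): cur=I back=1 fwd=0
After 2 (back): cur=HOME back=0 fwd=1
After 3 (forward): cur=I back=1 fwd=0
After 4 (visit(A)): cur=A back=2 fwd=0
After 5 (back): cur=I back=1 fwd=1
After 6 (visit(D)): cur=D back=2 fwd=0

Answer: yes no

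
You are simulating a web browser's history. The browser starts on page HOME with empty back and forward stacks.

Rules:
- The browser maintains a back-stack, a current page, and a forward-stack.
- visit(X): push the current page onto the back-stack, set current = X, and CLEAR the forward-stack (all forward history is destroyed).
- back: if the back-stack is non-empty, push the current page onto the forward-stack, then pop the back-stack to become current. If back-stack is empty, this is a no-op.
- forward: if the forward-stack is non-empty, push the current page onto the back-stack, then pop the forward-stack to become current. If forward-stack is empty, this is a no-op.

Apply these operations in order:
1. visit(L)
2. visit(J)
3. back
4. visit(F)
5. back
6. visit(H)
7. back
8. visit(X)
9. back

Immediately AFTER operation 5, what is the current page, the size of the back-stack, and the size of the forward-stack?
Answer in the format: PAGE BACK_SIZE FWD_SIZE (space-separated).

After 1 (visit(L)): cur=L back=1 fwd=0
After 2 (visit(J)): cur=J back=2 fwd=0
After 3 (back): cur=L back=1 fwd=1
After 4 (visit(F)): cur=F back=2 fwd=0
After 5 (back): cur=L back=1 fwd=1

L 1 1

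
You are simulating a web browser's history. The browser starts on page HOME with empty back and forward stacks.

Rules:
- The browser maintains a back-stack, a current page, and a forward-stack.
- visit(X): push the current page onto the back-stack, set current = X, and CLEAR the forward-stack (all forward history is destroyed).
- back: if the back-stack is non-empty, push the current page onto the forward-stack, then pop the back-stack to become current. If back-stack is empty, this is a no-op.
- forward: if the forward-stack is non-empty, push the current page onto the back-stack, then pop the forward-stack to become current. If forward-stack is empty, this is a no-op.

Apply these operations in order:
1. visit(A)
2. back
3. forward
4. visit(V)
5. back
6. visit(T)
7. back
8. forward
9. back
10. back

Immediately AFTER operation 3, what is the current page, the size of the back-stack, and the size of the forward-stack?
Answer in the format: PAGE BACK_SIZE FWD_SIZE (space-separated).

After 1 (visit(A)): cur=A back=1 fwd=0
After 2 (back): cur=HOME back=0 fwd=1
After 3 (forward): cur=A back=1 fwd=0

A 1 0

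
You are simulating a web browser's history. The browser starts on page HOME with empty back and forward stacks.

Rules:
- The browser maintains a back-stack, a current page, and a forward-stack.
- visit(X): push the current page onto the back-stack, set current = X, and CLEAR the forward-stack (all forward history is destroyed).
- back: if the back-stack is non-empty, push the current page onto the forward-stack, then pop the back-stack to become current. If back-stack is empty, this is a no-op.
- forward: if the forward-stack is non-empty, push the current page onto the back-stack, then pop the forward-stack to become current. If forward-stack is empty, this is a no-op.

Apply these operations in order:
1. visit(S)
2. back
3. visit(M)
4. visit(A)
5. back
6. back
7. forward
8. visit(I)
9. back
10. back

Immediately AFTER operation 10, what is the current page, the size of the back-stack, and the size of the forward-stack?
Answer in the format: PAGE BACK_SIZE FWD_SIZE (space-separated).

After 1 (visit(S)): cur=S back=1 fwd=0
After 2 (back): cur=HOME back=0 fwd=1
After 3 (visit(M)): cur=M back=1 fwd=0
After 4 (visit(A)): cur=A back=2 fwd=0
After 5 (back): cur=M back=1 fwd=1
After 6 (back): cur=HOME back=0 fwd=2
After 7 (forward): cur=M back=1 fwd=1
After 8 (visit(I)): cur=I back=2 fwd=0
After 9 (back): cur=M back=1 fwd=1
After 10 (back): cur=HOME back=0 fwd=2

HOME 0 2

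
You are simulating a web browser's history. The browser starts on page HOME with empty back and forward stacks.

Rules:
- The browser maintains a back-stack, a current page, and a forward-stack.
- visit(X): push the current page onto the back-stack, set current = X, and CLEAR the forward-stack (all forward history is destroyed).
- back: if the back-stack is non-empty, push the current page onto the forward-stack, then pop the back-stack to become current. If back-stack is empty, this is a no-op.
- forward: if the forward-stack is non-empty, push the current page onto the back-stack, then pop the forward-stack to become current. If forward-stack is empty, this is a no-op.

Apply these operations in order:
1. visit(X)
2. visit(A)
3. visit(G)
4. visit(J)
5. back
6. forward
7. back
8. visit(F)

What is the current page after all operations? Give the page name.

After 1 (visit(X)): cur=X back=1 fwd=0
After 2 (visit(A)): cur=A back=2 fwd=0
After 3 (visit(G)): cur=G back=3 fwd=0
After 4 (visit(J)): cur=J back=4 fwd=0
After 5 (back): cur=G back=3 fwd=1
After 6 (forward): cur=J back=4 fwd=0
After 7 (back): cur=G back=3 fwd=1
After 8 (visit(F)): cur=F back=4 fwd=0

Answer: F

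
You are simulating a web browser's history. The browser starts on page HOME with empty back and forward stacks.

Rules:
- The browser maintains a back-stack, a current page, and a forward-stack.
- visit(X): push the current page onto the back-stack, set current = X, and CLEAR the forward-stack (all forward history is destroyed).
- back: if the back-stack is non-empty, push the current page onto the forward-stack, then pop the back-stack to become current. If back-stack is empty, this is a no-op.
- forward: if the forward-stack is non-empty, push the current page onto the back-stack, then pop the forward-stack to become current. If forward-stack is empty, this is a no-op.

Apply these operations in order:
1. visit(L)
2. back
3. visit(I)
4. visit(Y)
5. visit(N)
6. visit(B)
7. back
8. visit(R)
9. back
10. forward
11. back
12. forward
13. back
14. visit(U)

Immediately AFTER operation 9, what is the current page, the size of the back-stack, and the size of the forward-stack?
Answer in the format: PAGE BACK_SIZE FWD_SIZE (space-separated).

After 1 (visit(L)): cur=L back=1 fwd=0
After 2 (back): cur=HOME back=0 fwd=1
After 3 (visit(I)): cur=I back=1 fwd=0
After 4 (visit(Y)): cur=Y back=2 fwd=0
After 5 (visit(N)): cur=N back=3 fwd=0
After 6 (visit(B)): cur=B back=4 fwd=0
After 7 (back): cur=N back=3 fwd=1
After 8 (visit(R)): cur=R back=4 fwd=0
After 9 (back): cur=N back=3 fwd=1

N 3 1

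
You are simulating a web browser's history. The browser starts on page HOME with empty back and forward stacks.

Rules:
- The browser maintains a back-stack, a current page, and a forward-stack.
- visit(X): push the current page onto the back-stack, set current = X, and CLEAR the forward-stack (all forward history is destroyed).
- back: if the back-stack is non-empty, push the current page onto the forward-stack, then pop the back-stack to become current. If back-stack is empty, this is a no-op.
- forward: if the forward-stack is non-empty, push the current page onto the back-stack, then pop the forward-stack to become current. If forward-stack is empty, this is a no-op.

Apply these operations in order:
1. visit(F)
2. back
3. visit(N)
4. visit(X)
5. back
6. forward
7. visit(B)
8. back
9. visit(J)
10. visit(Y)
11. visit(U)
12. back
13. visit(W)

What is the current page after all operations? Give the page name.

Answer: W

Derivation:
After 1 (visit(F)): cur=F back=1 fwd=0
After 2 (back): cur=HOME back=0 fwd=1
After 3 (visit(N)): cur=N back=1 fwd=0
After 4 (visit(X)): cur=X back=2 fwd=0
After 5 (back): cur=N back=1 fwd=1
After 6 (forward): cur=X back=2 fwd=0
After 7 (visit(B)): cur=B back=3 fwd=0
After 8 (back): cur=X back=2 fwd=1
After 9 (visit(J)): cur=J back=3 fwd=0
After 10 (visit(Y)): cur=Y back=4 fwd=0
After 11 (visit(U)): cur=U back=5 fwd=0
After 12 (back): cur=Y back=4 fwd=1
After 13 (visit(W)): cur=W back=5 fwd=0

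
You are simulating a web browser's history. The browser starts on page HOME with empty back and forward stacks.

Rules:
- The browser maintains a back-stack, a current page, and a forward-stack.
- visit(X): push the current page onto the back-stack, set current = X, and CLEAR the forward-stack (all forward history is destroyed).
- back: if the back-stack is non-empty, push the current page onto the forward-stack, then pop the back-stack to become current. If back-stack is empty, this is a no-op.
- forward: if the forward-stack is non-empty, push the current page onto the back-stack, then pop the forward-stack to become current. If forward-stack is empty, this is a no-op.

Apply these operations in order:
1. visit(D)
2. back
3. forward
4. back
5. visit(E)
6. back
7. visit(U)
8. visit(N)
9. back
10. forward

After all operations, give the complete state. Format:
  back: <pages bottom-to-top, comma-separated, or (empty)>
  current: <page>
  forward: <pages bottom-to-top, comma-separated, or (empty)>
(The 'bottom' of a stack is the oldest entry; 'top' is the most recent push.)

Answer: back: HOME,U
current: N
forward: (empty)

Derivation:
After 1 (visit(D)): cur=D back=1 fwd=0
After 2 (back): cur=HOME back=0 fwd=1
After 3 (forward): cur=D back=1 fwd=0
After 4 (back): cur=HOME back=0 fwd=1
After 5 (visit(E)): cur=E back=1 fwd=0
After 6 (back): cur=HOME back=0 fwd=1
After 7 (visit(U)): cur=U back=1 fwd=0
After 8 (visit(N)): cur=N back=2 fwd=0
After 9 (back): cur=U back=1 fwd=1
After 10 (forward): cur=N back=2 fwd=0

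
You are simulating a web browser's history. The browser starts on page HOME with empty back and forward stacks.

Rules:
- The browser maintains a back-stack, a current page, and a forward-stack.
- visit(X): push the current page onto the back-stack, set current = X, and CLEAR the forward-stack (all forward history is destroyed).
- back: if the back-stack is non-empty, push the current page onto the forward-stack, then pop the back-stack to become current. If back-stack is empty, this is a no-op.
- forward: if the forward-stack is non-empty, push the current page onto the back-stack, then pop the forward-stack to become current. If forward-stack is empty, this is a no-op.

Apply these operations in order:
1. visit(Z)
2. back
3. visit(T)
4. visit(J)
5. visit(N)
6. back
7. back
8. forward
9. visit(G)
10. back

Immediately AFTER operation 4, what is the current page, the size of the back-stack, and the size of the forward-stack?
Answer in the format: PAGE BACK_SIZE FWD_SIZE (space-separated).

After 1 (visit(Z)): cur=Z back=1 fwd=0
After 2 (back): cur=HOME back=0 fwd=1
After 3 (visit(T)): cur=T back=1 fwd=0
After 4 (visit(J)): cur=J back=2 fwd=0

J 2 0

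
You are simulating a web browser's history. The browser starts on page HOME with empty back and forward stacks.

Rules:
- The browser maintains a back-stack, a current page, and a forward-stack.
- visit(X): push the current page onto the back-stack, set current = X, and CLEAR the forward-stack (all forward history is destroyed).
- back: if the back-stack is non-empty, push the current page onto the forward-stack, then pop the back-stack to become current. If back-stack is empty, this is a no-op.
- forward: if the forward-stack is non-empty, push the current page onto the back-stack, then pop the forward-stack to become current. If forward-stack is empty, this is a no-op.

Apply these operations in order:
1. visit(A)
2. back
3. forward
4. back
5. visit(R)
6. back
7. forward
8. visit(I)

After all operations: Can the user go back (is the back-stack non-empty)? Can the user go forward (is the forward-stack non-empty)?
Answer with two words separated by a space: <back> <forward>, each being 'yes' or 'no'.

Answer: yes no

Derivation:
After 1 (visit(A)): cur=A back=1 fwd=0
After 2 (back): cur=HOME back=0 fwd=1
After 3 (forward): cur=A back=1 fwd=0
After 4 (back): cur=HOME back=0 fwd=1
After 5 (visit(R)): cur=R back=1 fwd=0
After 6 (back): cur=HOME back=0 fwd=1
After 7 (forward): cur=R back=1 fwd=0
After 8 (visit(I)): cur=I back=2 fwd=0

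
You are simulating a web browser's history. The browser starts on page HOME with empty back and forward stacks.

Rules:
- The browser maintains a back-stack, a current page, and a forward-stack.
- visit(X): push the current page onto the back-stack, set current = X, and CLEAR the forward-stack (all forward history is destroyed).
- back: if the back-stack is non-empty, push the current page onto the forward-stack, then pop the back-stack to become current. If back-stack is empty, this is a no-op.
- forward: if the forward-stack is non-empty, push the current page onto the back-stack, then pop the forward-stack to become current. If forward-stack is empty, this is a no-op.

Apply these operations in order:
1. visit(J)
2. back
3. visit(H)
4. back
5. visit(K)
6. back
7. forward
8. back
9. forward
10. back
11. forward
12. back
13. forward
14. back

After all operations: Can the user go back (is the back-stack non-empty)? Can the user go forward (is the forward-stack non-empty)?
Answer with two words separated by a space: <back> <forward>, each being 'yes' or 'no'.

After 1 (visit(J)): cur=J back=1 fwd=0
After 2 (back): cur=HOME back=0 fwd=1
After 3 (visit(H)): cur=H back=1 fwd=0
After 4 (back): cur=HOME back=0 fwd=1
After 5 (visit(K)): cur=K back=1 fwd=0
After 6 (back): cur=HOME back=0 fwd=1
After 7 (forward): cur=K back=1 fwd=0
After 8 (back): cur=HOME back=0 fwd=1
After 9 (forward): cur=K back=1 fwd=0
After 10 (back): cur=HOME back=0 fwd=1
After 11 (forward): cur=K back=1 fwd=0
After 12 (back): cur=HOME back=0 fwd=1
After 13 (forward): cur=K back=1 fwd=0
After 14 (back): cur=HOME back=0 fwd=1

Answer: no yes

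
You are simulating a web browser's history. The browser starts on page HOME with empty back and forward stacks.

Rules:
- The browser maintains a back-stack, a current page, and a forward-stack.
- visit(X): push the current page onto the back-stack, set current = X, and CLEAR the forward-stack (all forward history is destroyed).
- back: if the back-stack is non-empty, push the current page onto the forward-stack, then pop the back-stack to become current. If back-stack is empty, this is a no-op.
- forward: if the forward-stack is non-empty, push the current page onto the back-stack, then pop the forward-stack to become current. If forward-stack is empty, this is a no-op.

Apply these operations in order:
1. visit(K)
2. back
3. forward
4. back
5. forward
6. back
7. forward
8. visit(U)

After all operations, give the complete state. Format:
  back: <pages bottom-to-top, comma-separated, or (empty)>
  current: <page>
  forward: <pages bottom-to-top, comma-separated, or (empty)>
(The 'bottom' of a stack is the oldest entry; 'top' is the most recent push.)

Answer: back: HOME,K
current: U
forward: (empty)

Derivation:
After 1 (visit(K)): cur=K back=1 fwd=0
After 2 (back): cur=HOME back=0 fwd=1
After 3 (forward): cur=K back=1 fwd=0
After 4 (back): cur=HOME back=0 fwd=1
After 5 (forward): cur=K back=1 fwd=0
After 6 (back): cur=HOME back=0 fwd=1
After 7 (forward): cur=K back=1 fwd=0
After 8 (visit(U)): cur=U back=2 fwd=0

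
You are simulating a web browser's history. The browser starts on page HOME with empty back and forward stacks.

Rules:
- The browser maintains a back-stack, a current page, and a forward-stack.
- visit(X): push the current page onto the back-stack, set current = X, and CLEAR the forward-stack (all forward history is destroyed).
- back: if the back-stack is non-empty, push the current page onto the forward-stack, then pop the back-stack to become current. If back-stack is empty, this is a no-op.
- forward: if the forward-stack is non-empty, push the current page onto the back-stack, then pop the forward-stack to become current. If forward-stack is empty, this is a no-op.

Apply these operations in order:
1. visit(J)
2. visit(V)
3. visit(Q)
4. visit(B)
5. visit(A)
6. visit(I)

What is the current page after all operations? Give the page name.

Answer: I

Derivation:
After 1 (visit(J)): cur=J back=1 fwd=0
After 2 (visit(V)): cur=V back=2 fwd=0
After 3 (visit(Q)): cur=Q back=3 fwd=0
After 4 (visit(B)): cur=B back=4 fwd=0
After 5 (visit(A)): cur=A back=5 fwd=0
After 6 (visit(I)): cur=I back=6 fwd=0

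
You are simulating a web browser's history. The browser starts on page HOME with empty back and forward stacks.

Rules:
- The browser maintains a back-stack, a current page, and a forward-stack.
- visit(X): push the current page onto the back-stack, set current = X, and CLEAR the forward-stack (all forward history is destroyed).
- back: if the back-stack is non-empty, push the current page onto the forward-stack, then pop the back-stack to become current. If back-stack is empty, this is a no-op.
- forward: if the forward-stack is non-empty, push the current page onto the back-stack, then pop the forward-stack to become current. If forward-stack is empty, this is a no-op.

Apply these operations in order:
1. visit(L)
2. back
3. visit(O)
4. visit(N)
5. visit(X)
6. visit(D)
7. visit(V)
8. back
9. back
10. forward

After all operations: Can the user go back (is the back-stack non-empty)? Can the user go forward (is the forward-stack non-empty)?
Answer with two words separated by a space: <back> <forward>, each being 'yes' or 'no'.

Answer: yes yes

Derivation:
After 1 (visit(L)): cur=L back=1 fwd=0
After 2 (back): cur=HOME back=0 fwd=1
After 3 (visit(O)): cur=O back=1 fwd=0
After 4 (visit(N)): cur=N back=2 fwd=0
After 5 (visit(X)): cur=X back=3 fwd=0
After 6 (visit(D)): cur=D back=4 fwd=0
After 7 (visit(V)): cur=V back=5 fwd=0
After 8 (back): cur=D back=4 fwd=1
After 9 (back): cur=X back=3 fwd=2
After 10 (forward): cur=D back=4 fwd=1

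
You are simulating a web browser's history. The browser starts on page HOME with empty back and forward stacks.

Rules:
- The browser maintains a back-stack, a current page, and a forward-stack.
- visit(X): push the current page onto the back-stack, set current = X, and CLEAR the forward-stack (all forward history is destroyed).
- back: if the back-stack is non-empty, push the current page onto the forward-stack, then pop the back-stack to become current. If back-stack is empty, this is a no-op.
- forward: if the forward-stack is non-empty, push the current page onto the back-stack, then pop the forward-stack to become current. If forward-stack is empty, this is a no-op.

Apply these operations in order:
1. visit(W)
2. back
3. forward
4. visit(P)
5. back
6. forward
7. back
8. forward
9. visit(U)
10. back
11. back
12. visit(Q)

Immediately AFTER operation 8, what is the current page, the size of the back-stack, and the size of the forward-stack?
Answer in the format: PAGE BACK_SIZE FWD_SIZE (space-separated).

After 1 (visit(W)): cur=W back=1 fwd=0
After 2 (back): cur=HOME back=0 fwd=1
After 3 (forward): cur=W back=1 fwd=0
After 4 (visit(P)): cur=P back=2 fwd=0
After 5 (back): cur=W back=1 fwd=1
After 6 (forward): cur=P back=2 fwd=0
After 7 (back): cur=W back=1 fwd=1
After 8 (forward): cur=P back=2 fwd=0

P 2 0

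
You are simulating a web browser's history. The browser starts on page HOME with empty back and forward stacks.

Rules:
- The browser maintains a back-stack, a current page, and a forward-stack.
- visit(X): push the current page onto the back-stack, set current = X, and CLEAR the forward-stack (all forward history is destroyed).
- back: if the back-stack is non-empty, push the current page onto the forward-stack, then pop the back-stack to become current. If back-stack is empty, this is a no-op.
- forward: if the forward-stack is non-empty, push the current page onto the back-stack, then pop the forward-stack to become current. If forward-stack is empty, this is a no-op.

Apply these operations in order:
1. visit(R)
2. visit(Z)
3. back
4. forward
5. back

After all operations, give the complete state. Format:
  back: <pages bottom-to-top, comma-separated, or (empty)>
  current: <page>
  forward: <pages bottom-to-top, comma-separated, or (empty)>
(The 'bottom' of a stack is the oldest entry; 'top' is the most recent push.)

Answer: back: HOME
current: R
forward: Z

Derivation:
After 1 (visit(R)): cur=R back=1 fwd=0
After 2 (visit(Z)): cur=Z back=2 fwd=0
After 3 (back): cur=R back=1 fwd=1
After 4 (forward): cur=Z back=2 fwd=0
After 5 (back): cur=R back=1 fwd=1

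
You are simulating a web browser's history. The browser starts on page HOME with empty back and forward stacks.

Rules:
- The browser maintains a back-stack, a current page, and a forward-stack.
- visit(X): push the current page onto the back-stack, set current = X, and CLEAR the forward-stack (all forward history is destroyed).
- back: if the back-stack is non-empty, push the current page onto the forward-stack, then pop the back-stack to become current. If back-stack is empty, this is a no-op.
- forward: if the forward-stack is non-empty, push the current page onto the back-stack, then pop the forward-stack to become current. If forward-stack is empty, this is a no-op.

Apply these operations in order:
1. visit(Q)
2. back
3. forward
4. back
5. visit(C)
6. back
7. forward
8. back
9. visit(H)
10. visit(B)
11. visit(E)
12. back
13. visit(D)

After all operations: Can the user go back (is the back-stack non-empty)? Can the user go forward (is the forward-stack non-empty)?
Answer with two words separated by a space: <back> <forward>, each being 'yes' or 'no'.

After 1 (visit(Q)): cur=Q back=1 fwd=0
After 2 (back): cur=HOME back=0 fwd=1
After 3 (forward): cur=Q back=1 fwd=0
After 4 (back): cur=HOME back=0 fwd=1
After 5 (visit(C)): cur=C back=1 fwd=0
After 6 (back): cur=HOME back=0 fwd=1
After 7 (forward): cur=C back=1 fwd=0
After 8 (back): cur=HOME back=0 fwd=1
After 9 (visit(H)): cur=H back=1 fwd=0
After 10 (visit(B)): cur=B back=2 fwd=0
After 11 (visit(E)): cur=E back=3 fwd=0
After 12 (back): cur=B back=2 fwd=1
After 13 (visit(D)): cur=D back=3 fwd=0

Answer: yes no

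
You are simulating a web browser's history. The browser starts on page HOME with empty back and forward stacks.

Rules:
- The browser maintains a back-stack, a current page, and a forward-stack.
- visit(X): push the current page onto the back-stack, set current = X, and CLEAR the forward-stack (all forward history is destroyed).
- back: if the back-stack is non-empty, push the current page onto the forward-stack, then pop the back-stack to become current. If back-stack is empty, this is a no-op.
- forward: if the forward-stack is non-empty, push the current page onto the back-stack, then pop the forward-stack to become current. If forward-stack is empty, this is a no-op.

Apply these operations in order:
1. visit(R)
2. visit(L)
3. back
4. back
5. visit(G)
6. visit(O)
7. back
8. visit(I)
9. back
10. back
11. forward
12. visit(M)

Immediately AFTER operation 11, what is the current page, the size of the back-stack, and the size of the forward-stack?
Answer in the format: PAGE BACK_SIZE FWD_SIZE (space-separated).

After 1 (visit(R)): cur=R back=1 fwd=0
After 2 (visit(L)): cur=L back=2 fwd=0
After 3 (back): cur=R back=1 fwd=1
After 4 (back): cur=HOME back=0 fwd=2
After 5 (visit(G)): cur=G back=1 fwd=0
After 6 (visit(O)): cur=O back=2 fwd=0
After 7 (back): cur=G back=1 fwd=1
After 8 (visit(I)): cur=I back=2 fwd=0
After 9 (back): cur=G back=1 fwd=1
After 10 (back): cur=HOME back=0 fwd=2
After 11 (forward): cur=G back=1 fwd=1

G 1 1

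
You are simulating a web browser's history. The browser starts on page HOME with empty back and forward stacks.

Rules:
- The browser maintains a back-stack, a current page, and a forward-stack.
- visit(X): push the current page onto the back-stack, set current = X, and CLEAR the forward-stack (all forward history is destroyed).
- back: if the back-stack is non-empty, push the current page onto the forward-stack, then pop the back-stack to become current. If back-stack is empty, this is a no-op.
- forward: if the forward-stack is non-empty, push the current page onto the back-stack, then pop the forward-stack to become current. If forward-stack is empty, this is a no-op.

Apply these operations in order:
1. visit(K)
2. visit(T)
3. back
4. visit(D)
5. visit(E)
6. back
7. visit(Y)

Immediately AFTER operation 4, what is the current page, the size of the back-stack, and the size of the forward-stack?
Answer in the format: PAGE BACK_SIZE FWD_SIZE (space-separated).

After 1 (visit(K)): cur=K back=1 fwd=0
After 2 (visit(T)): cur=T back=2 fwd=0
After 3 (back): cur=K back=1 fwd=1
After 4 (visit(D)): cur=D back=2 fwd=0

D 2 0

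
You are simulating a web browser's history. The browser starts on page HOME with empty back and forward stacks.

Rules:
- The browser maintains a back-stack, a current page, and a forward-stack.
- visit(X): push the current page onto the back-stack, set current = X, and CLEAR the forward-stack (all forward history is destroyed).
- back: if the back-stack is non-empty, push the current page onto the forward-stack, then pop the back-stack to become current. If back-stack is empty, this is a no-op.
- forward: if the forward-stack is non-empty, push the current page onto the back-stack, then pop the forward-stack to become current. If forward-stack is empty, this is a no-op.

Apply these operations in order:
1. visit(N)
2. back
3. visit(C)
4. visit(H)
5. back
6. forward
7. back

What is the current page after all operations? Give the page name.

After 1 (visit(N)): cur=N back=1 fwd=0
After 2 (back): cur=HOME back=0 fwd=1
After 3 (visit(C)): cur=C back=1 fwd=0
After 4 (visit(H)): cur=H back=2 fwd=0
After 5 (back): cur=C back=1 fwd=1
After 6 (forward): cur=H back=2 fwd=0
After 7 (back): cur=C back=1 fwd=1

Answer: C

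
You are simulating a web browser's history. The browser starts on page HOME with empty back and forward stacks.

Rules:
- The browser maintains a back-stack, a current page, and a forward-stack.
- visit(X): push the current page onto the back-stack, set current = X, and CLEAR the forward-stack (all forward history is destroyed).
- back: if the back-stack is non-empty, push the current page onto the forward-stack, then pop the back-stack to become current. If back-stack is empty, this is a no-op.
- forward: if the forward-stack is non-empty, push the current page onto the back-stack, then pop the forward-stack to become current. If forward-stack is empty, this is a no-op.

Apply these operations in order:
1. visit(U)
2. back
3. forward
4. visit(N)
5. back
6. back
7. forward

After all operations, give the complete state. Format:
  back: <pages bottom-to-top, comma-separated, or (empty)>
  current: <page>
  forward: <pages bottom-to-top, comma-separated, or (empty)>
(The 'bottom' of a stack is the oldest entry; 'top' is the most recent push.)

After 1 (visit(U)): cur=U back=1 fwd=0
After 2 (back): cur=HOME back=0 fwd=1
After 3 (forward): cur=U back=1 fwd=0
After 4 (visit(N)): cur=N back=2 fwd=0
After 5 (back): cur=U back=1 fwd=1
After 6 (back): cur=HOME back=0 fwd=2
After 7 (forward): cur=U back=1 fwd=1

Answer: back: HOME
current: U
forward: N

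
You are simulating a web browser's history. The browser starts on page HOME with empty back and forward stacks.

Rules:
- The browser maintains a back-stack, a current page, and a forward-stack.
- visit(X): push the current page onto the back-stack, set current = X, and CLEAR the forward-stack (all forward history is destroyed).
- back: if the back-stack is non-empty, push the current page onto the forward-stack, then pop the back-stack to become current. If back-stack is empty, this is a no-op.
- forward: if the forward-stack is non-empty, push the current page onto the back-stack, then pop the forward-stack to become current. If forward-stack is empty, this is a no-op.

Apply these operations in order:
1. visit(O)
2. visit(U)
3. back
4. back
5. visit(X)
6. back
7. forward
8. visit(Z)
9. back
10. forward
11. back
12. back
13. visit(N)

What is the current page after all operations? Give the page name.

After 1 (visit(O)): cur=O back=1 fwd=0
After 2 (visit(U)): cur=U back=2 fwd=0
After 3 (back): cur=O back=1 fwd=1
After 4 (back): cur=HOME back=0 fwd=2
After 5 (visit(X)): cur=X back=1 fwd=0
After 6 (back): cur=HOME back=0 fwd=1
After 7 (forward): cur=X back=1 fwd=0
After 8 (visit(Z)): cur=Z back=2 fwd=0
After 9 (back): cur=X back=1 fwd=1
After 10 (forward): cur=Z back=2 fwd=0
After 11 (back): cur=X back=1 fwd=1
After 12 (back): cur=HOME back=0 fwd=2
After 13 (visit(N)): cur=N back=1 fwd=0

Answer: N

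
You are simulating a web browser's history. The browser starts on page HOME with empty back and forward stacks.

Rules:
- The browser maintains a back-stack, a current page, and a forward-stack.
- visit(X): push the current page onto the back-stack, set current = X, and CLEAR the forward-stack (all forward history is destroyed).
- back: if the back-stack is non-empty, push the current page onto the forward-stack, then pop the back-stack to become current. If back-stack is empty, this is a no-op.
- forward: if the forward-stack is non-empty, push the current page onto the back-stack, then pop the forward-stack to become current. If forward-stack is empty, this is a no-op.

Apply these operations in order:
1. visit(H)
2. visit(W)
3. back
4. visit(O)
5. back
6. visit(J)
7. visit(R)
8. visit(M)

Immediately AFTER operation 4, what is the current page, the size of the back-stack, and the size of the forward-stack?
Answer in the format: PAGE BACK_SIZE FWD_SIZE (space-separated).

After 1 (visit(H)): cur=H back=1 fwd=0
After 2 (visit(W)): cur=W back=2 fwd=0
After 3 (back): cur=H back=1 fwd=1
After 4 (visit(O)): cur=O back=2 fwd=0

O 2 0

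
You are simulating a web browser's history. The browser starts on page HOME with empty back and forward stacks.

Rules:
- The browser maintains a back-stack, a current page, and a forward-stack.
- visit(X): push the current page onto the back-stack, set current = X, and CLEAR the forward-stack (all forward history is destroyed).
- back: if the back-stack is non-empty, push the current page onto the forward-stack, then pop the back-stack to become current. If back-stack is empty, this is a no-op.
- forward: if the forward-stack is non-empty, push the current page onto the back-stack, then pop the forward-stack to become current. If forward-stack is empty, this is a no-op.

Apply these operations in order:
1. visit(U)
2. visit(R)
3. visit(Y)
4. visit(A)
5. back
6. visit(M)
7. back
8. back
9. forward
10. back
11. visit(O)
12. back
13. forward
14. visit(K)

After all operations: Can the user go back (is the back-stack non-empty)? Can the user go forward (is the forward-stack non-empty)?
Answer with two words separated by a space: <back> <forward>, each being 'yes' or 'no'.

Answer: yes no

Derivation:
After 1 (visit(U)): cur=U back=1 fwd=0
After 2 (visit(R)): cur=R back=2 fwd=0
After 3 (visit(Y)): cur=Y back=3 fwd=0
After 4 (visit(A)): cur=A back=4 fwd=0
After 5 (back): cur=Y back=3 fwd=1
After 6 (visit(M)): cur=M back=4 fwd=0
After 7 (back): cur=Y back=3 fwd=1
After 8 (back): cur=R back=2 fwd=2
After 9 (forward): cur=Y back=3 fwd=1
After 10 (back): cur=R back=2 fwd=2
After 11 (visit(O)): cur=O back=3 fwd=0
After 12 (back): cur=R back=2 fwd=1
After 13 (forward): cur=O back=3 fwd=0
After 14 (visit(K)): cur=K back=4 fwd=0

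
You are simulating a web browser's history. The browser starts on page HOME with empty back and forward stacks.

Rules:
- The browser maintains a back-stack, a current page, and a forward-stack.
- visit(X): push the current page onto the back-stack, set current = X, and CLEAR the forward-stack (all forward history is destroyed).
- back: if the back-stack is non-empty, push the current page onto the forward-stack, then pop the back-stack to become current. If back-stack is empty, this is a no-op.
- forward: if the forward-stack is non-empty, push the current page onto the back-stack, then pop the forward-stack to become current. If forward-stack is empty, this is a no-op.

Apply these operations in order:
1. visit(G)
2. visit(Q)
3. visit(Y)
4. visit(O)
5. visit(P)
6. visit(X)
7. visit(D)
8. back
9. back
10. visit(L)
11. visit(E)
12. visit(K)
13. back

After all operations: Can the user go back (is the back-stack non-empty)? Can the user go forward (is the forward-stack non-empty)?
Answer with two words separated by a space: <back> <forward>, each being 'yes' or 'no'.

After 1 (visit(G)): cur=G back=1 fwd=0
After 2 (visit(Q)): cur=Q back=2 fwd=0
After 3 (visit(Y)): cur=Y back=3 fwd=0
After 4 (visit(O)): cur=O back=4 fwd=0
After 5 (visit(P)): cur=P back=5 fwd=0
After 6 (visit(X)): cur=X back=6 fwd=0
After 7 (visit(D)): cur=D back=7 fwd=0
After 8 (back): cur=X back=6 fwd=1
After 9 (back): cur=P back=5 fwd=2
After 10 (visit(L)): cur=L back=6 fwd=0
After 11 (visit(E)): cur=E back=7 fwd=0
After 12 (visit(K)): cur=K back=8 fwd=0
After 13 (back): cur=E back=7 fwd=1

Answer: yes yes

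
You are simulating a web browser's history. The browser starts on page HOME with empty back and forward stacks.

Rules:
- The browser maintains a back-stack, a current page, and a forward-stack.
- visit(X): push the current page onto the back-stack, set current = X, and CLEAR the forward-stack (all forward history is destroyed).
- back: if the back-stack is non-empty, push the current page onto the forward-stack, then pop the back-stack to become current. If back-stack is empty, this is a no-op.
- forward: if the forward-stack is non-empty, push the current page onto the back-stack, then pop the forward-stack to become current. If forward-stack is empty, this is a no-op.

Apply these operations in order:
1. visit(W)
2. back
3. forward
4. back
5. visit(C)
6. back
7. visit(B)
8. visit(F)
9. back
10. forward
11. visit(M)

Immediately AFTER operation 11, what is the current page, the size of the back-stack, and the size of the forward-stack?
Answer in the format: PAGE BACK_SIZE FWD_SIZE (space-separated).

After 1 (visit(W)): cur=W back=1 fwd=0
After 2 (back): cur=HOME back=0 fwd=1
After 3 (forward): cur=W back=1 fwd=0
After 4 (back): cur=HOME back=0 fwd=1
After 5 (visit(C)): cur=C back=1 fwd=0
After 6 (back): cur=HOME back=0 fwd=1
After 7 (visit(B)): cur=B back=1 fwd=0
After 8 (visit(F)): cur=F back=2 fwd=0
After 9 (back): cur=B back=1 fwd=1
After 10 (forward): cur=F back=2 fwd=0
After 11 (visit(M)): cur=M back=3 fwd=0

M 3 0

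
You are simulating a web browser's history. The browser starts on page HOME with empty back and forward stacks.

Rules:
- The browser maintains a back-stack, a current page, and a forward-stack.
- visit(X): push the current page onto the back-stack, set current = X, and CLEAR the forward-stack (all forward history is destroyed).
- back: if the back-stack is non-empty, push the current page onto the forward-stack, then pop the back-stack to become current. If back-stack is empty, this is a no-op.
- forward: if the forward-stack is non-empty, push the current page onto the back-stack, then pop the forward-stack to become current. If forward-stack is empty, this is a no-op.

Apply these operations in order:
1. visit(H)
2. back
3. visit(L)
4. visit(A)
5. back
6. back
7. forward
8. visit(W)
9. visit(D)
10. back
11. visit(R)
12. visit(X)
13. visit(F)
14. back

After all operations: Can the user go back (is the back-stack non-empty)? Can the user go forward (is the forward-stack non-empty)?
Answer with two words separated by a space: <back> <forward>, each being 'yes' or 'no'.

After 1 (visit(H)): cur=H back=1 fwd=0
After 2 (back): cur=HOME back=0 fwd=1
After 3 (visit(L)): cur=L back=1 fwd=0
After 4 (visit(A)): cur=A back=2 fwd=0
After 5 (back): cur=L back=1 fwd=1
After 6 (back): cur=HOME back=0 fwd=2
After 7 (forward): cur=L back=1 fwd=1
After 8 (visit(W)): cur=W back=2 fwd=0
After 9 (visit(D)): cur=D back=3 fwd=0
After 10 (back): cur=W back=2 fwd=1
After 11 (visit(R)): cur=R back=3 fwd=0
After 12 (visit(X)): cur=X back=4 fwd=0
After 13 (visit(F)): cur=F back=5 fwd=0
After 14 (back): cur=X back=4 fwd=1

Answer: yes yes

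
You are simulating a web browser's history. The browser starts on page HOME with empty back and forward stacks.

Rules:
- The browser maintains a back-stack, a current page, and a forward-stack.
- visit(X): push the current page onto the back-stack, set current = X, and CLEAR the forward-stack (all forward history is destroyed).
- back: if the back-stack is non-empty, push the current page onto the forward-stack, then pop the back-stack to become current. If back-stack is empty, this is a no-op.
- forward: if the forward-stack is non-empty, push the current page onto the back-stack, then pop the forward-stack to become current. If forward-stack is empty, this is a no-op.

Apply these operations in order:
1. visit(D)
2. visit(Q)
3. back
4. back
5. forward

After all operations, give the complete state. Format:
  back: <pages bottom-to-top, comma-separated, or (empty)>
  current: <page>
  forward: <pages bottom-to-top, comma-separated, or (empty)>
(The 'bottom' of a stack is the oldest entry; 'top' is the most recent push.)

After 1 (visit(D)): cur=D back=1 fwd=0
After 2 (visit(Q)): cur=Q back=2 fwd=0
After 3 (back): cur=D back=1 fwd=1
After 4 (back): cur=HOME back=0 fwd=2
After 5 (forward): cur=D back=1 fwd=1

Answer: back: HOME
current: D
forward: Q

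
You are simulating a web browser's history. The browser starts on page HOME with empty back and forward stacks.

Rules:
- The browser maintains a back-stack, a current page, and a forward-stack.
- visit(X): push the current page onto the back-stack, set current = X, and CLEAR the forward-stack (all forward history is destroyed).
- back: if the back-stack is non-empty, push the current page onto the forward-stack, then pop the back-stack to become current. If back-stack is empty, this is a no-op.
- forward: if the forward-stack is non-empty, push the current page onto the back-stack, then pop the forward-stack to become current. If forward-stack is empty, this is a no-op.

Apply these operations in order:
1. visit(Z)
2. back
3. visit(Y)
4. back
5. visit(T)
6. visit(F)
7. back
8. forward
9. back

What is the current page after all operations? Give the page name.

Answer: T

Derivation:
After 1 (visit(Z)): cur=Z back=1 fwd=0
After 2 (back): cur=HOME back=0 fwd=1
After 3 (visit(Y)): cur=Y back=1 fwd=0
After 4 (back): cur=HOME back=0 fwd=1
After 5 (visit(T)): cur=T back=1 fwd=0
After 6 (visit(F)): cur=F back=2 fwd=0
After 7 (back): cur=T back=1 fwd=1
After 8 (forward): cur=F back=2 fwd=0
After 9 (back): cur=T back=1 fwd=1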